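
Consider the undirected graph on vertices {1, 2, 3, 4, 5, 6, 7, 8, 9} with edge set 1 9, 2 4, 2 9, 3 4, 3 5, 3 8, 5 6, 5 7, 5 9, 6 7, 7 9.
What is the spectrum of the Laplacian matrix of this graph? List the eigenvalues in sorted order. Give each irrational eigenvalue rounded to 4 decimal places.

With the vertex order [1, 2, 3, 4, 5, 6, 7, 8, 9], the degrees are [1, 2, 3, 2, 4, 2, 3, 1, 4], giving D = diag(1, 2, 3, 2, 4, 2, 3, 1, 4) and L = D - A. L is symmetric positive semidefinite, so every eigenvalue is real and nonnegative. By the matrix-tree theorem the graph has (1/9) * product of the nonzero eigenvalues = 37 spanning trees. The largest eigenvalue, 5.6136, is at most the vertex count 9.

[0, 0.5237, 0.8746, 1, 2.3665, 3, 3.7268, 4.8947, 5.6136]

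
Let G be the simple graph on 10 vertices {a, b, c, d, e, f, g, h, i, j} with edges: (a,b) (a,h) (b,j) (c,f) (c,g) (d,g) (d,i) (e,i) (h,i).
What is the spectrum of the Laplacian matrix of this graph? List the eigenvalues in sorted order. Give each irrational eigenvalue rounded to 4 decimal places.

Reading degrees in the order [a, b, c, d, e, f, g, h, i, j] gives [2, 2, 2, 2, 1, 1, 2, 2, 3, 1]; set D = diag(2, 2, 2, 2, 1, 1, 2, 2, 3, 1) and form L = D - A. Since every row of L sums to 0, the all-ones vector is in the kernel and 0 is an eigenvalue. The single zero eigenvalue shows the graph is connected. There is one zero in the spectrum, matching the 1 component.

[0, 0.1206, 0.3489, 1, 1, 2, 2.3473, 3.2739, 3.5321, 4.3772]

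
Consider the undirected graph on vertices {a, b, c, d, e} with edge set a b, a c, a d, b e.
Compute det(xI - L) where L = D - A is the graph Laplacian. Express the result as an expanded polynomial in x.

x^5 - 8x^4 + 20x^3 - 18x^2 + 5x

Reading degrees in the order [a, b, c, d, e] gives [3, 2, 1, 1, 1]; set D = diag(3, 2, 1, 1, 1) and form L = D - A. L has integer entries, so p(x) = det(xI - L) has integer coefficients. Expanding the determinant yields x^5 - 8x^4 + 20x^3 - 18x^2 + 5x. The constant term is 0 because L is singular (the all-ones vector lies in its kernel). By the matrix-tree theorem the graph has (1/5) * product of the nonzero eigenvalues = 1 spanning tree. The eigenvalues sum to 8, which equals trace(L) = 2|E|.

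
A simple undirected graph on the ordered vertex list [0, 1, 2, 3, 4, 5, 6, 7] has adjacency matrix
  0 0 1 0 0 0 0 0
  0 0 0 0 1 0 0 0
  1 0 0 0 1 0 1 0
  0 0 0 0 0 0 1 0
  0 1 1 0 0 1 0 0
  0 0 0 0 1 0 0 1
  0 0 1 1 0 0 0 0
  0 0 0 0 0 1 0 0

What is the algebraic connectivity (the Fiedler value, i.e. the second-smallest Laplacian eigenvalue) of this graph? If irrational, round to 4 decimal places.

0.2509

Reading degrees in the order [0, 1, 2, 3, 4, 5, 6, 7] gives [1, 1, 3, 1, 3, 2, 2, 1]; set D = diag(1, 1, 3, 1, 3, 2, 2, 1) and form L = D - A. Computing the eigenvalues of L and sorting gives [0, 0.2509, 0.5858, 0.7287, 2, 2.3349, 3.4142, 4.6855]. The Fiedler value lambda_2 = 0.2509 is strictly positive, so the graph is connected.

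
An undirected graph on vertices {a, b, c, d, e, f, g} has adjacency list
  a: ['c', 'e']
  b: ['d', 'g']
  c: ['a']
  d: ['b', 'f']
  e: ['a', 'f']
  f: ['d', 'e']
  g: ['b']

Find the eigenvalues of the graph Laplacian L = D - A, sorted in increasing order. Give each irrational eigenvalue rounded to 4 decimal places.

Each diagonal entry of L is the vertex degree and each off-diagonal entry is -1 where an edge is present, 0 otherwise; in the order [a, b, c, d, e, f, g] the diagonal is [2, 2, 1, 2, 2, 2, 1]. Diagonalising L (or applying a numerical eigensolver to the 7x7 matrix) gives the spectrum above. The single zero eigenvalue shows the graph is connected.

[0, 0.1981, 0.7530, 1.5550, 2.4450, 3.2470, 3.8019]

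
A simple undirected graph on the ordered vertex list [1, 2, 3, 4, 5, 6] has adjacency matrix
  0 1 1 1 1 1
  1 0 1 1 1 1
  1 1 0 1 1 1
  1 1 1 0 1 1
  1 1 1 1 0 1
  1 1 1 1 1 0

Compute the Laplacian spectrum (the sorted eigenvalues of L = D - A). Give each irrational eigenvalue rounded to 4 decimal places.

[0, 6, 6, 6, 6, 6]

Reading degrees in the order [1, 2, 3, 4, 5, 6] gives [5, 5, 5, 5, 5, 5]; set D = diag(5, 5, 5, 5, 5, 5) and form L = D - A. Diagonalising L (or applying a numerical eigensolver to the 6x6 matrix) gives the spectrum above. The single zero eigenvalue shows the graph is connected. The largest eigenvalue, 6, is at most the vertex count 6. The eigenvalues sum to 30, which equals trace(L) = 2|E|.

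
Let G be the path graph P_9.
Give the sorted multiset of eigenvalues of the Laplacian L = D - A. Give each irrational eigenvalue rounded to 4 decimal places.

[0, 0.1206, 0.4679, 1, 1.6527, 2.3473, 3, 3.5321, 3.8794]

The graph has 9 vertices and degree multiset [2, 2, 2, 2, 2, 2, 2, 1, 1]; D is the diagonal matrix of degrees and L = D - A. Since every row of L sums to 0, the all-ones vector is in the kernel and 0 is an eigenvalue. The single zero eigenvalue shows the graph is connected. There is one zero in the spectrum, matching the 1 component. The largest eigenvalue, 3.8794, is at most the vertex count 9.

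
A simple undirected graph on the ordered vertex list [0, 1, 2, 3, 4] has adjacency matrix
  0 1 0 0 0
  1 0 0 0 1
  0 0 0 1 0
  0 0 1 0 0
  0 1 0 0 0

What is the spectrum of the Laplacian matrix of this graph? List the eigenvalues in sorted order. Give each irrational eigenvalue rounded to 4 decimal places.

Reading degrees in the order [0, 1, 2, 3, 4] gives [1, 2, 1, 1, 1]; set D = diag(1, 2, 1, 1, 1) and form L = D - A. L is symmetric positive semidefinite, so every eigenvalue is real and nonnegative. The 2 zero eigenvalues correspond to the 2 connected components. The largest eigenvalue, 3, is at most the vertex count 5.

[0, 0, 1, 2, 3]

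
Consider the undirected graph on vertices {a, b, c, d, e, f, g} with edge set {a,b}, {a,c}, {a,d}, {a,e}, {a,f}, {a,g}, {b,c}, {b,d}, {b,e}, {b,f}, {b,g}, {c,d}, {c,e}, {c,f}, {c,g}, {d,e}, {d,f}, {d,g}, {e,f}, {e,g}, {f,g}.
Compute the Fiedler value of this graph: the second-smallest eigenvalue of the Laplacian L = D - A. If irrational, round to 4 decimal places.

7

With the vertex order [a, b, c, d, e, f, g], the degrees are [6, 6, 6, 6, 6, 6, 6], giving D = diag(6, 6, 6, 6, 6, 6, 6) and L = D - A. The sorted Laplacian eigenvalues are [0, 7, 7, 7, 7, 7, 7]; the algebraic connectivity is the second entry, 7. There is one zero in the spectrum, matching the 1 component.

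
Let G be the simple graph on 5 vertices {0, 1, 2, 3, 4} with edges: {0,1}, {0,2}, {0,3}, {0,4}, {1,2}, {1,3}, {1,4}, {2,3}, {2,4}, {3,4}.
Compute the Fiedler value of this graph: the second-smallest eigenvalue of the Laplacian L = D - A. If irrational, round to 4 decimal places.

5

Each diagonal entry of L is the vertex degree and each off-diagonal entry is -1 where an edge is present, 0 otherwise; in the order [0, 1, 2, 3, 4] the diagonal is [4, 4, 4, 4, 4]. The smallest Laplacian eigenvalue is always 0. The next one, lambda_2 = 5, measures how hard the graph is to disconnect: larger values mean better connectivity. The eigenvalues sum to 20, which equals trace(L) = 2|E|.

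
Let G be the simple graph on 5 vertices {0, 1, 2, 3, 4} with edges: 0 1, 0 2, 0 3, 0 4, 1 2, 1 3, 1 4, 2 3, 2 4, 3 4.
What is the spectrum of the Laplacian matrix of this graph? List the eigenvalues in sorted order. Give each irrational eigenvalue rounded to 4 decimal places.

[0, 5, 5, 5, 5]

Each diagonal entry of L is the vertex degree and each off-diagonal entry is -1 where an edge is present, 0 otherwise; in the order [0, 1, 2, 3, 4] the diagonal is [4, 4, 4, 4, 4]. Diagonalising L (or applying a numerical eigensolver to the 5x5 matrix) gives the spectrum above. The eigenvalues sum to 20, which equals trace(L) = 2|E|.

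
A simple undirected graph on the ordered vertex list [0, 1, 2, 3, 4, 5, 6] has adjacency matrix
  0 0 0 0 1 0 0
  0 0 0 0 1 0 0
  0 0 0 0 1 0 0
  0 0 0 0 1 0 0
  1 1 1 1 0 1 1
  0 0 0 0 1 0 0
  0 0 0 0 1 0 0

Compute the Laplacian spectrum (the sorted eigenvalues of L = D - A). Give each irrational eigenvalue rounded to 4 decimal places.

[0, 1, 1, 1, 1, 1, 7]

Reading degrees in the order [0, 1, 2, 3, 4, 5, 6] gives [1, 1, 1, 1, 6, 1, 1]; set D = diag(1, 1, 1, 1, 6, 1, 1) and form L = D - A. L is symmetric positive semidefinite, so every eigenvalue is real and nonnegative.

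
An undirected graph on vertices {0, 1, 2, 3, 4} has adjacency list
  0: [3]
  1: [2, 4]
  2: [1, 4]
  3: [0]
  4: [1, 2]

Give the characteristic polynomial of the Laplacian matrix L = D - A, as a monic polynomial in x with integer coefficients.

x^5 - 8x^4 + 21x^3 - 18x^2

With the vertex order [0, 1, 2, 3, 4], the degrees are [1, 2, 2, 1, 2], giving D = diag(1, 2, 2, 1, 2) and L = D - A. The eigenvalues of L are [0, 0, 2, 3, 3]; the characteristic polynomial is the product of (x - lambda_i), which multiplies out to x^5 - 8x^4 + 21x^3 - 18x^2. Since p(0) = det(-L) = 0, x divides p(x). There are 2 zeros in the spectrum, matching the 2 components.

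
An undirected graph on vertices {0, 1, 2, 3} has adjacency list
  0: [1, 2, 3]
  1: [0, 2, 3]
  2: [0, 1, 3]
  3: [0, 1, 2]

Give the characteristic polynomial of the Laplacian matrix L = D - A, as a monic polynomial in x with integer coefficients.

Reading degrees in the order [0, 1, 2, 3] gives [3, 3, 3, 3]; set D = diag(3, 3, 3, 3) and form L = D - A. L has integer entries, so p(x) = det(xI - L) has integer coefficients. Expanding the determinant yields x^4 - 12x^3 + 48x^2 - 64x. The coefficient of x^3 equals -trace(L) = -12, matching the sum of degrees. There is one zero in the spectrum, matching the 1 component.

x^4 - 12x^3 + 48x^2 - 64x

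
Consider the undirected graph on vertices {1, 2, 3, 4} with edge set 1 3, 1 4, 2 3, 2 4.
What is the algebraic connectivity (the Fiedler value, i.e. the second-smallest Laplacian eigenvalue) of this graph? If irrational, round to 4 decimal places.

2

Reading degrees in the order [1, 2, 3, 4] gives [2, 2, 2, 2]; set D = diag(2, 2, 2, 2) and form L = D - A. The smallest Laplacian eigenvalue is always 0. The next one, lambda_2 = 2, measures how hard the graph is to disconnect: larger values mean better connectivity. The largest eigenvalue, 4, is at most the vertex count 4.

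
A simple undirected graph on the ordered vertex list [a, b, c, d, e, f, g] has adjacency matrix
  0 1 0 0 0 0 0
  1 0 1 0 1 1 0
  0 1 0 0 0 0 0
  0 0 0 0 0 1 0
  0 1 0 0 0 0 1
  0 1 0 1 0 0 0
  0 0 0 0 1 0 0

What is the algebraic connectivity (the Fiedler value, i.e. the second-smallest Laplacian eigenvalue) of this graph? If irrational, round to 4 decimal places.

0.3820

With the vertex order [a, b, c, d, e, f, g], the degrees are [1, 4, 1, 1, 2, 2, 1], giving D = diag(1, 4, 1, 1, 2, 2, 1) and L = D - A. Computing the eigenvalues of L and sorting gives [0, 0.3820, 0.6086, 1, 2.2271, 2.6180, 5.1642]. The Fiedler value lambda_2 = 0.3820 is strictly positive, so the graph is connected. The eigenvalues sum to 12, which equals trace(L) = 2|E|. The largest eigenvalue, 5.1642, is at most the vertex count 7.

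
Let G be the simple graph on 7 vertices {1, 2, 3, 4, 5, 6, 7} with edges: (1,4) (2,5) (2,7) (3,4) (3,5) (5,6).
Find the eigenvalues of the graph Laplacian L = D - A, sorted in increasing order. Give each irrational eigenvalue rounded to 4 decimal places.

Reading degrees in the order [1, 2, 3, 4, 5, 6, 7] gives [1, 2, 2, 2, 3, 1, 1]; set D = diag(1, 2, 2, 2, 3, 1, 1) and form L = D - A. Since every row of L sums to 0, the all-ones vector is in the kernel and 0 is an eigenvalue. The single zero eigenvalue shows the graph is connected. The eigenvalues sum to 12, which equals trace(L) = 2|E|.

[0, 0.2603, 0.6262, 1.4055, 2.2742, 3.0996, 4.3342]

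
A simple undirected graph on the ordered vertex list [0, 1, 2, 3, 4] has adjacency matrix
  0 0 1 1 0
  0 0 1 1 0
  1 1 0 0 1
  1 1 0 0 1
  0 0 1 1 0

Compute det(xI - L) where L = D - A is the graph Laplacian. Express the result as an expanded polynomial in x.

Reading degrees in the order [0, 1, 2, 3, 4] gives [2, 2, 3, 3, 2]; set D = diag(2, 2, 3, 3, 2) and form L = D - A. L has integer entries, so p(x) = det(xI - L) has integer coefficients. Expanding the determinant yields x^5 - 12x^4 + 51x^3 - 92x^2 + 60x. The constant term is 0 because L is singular (the all-ones vector lies in its kernel). There is one zero in the spectrum, matching the 1 component.

x^5 - 12x^4 + 51x^3 - 92x^2 + 60x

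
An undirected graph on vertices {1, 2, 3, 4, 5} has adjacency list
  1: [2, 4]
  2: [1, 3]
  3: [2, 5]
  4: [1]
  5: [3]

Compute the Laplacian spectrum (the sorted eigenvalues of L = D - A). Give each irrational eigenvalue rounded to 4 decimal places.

With the vertex order [1, 2, 3, 4, 5], the degrees are [2, 2, 2, 1, 1], giving D = diag(2, 2, 2, 1, 1) and L = D - A. Diagonalising L (or applying a numerical eigensolver to the 5x5 matrix) gives the spectrum above.

[0, 0.3820, 1.3820, 2.6180, 3.6180]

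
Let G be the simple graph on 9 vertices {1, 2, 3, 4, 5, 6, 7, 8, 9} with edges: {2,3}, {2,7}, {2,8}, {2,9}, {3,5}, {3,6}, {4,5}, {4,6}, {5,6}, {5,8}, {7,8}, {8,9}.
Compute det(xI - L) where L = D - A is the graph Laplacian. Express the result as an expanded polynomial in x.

Each diagonal entry of L is the vertex degree and each off-diagonal entry is -1 where an edge is present, 0 otherwise; in the order [1, 2, 3, 4, 5, 6, 7, 8, 9] the diagonal is [0, 4, 3, 2, 4, 3, 2, 4, 2]. L has integer entries, so p(x) = det(xI - L) has integer coefficients. Expanding the determinant yields x^9 - 24x^8 + 237x^7 - 1240x^6 + 3678x^5 - 6100x^4 + 5120x^3 - 1600x^2. The constant term is 0 because L is singular (the all-ones vector lies in its kernel). The eigenvalues sum to 24, which equals trace(L) = 2|E|.

x^9 - 24x^8 + 237x^7 - 1240x^6 + 3678x^5 - 6100x^4 + 5120x^3 - 1600x^2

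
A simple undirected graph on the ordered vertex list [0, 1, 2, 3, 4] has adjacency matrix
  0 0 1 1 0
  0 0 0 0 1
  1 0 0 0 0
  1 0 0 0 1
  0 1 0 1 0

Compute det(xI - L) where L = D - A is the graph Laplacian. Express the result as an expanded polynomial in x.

x^5 - 8x^4 + 21x^3 - 20x^2 + 5x

Each diagonal entry of L is the vertex degree and each off-diagonal entry is -1 where an edge is present, 0 otherwise; in the order [0, 1, 2, 3, 4] the diagonal is [2, 1, 1, 2, 2]. Computing det(xI - L) by cofactor expansion (or equivalently via sum-over-permutations) gives x^5 - 8x^4 + 21x^3 - 20x^2 + 5x. Since p(0) = det(-L) = 0, x divides p(x).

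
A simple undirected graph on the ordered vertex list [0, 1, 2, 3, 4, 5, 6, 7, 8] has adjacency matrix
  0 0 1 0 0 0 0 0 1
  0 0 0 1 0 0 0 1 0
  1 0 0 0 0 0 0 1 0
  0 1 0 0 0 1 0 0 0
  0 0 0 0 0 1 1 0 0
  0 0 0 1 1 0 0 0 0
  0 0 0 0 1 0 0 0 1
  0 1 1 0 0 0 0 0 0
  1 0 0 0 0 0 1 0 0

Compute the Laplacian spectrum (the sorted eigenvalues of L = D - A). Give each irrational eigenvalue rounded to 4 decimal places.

[0, 0.4679, 0.4679, 1.6527, 1.6527, 3, 3, 3.8794, 3.8794]

Reading degrees in the order [0, 1, 2, 3, 4, 5, 6, 7, 8] gives [2, 2, 2, 2, 2, 2, 2, 2, 2]; set D = diag(2, 2, 2, 2, 2, 2, 2, 2, 2) and form L = D - A. L is symmetric positive semidefinite, so every eigenvalue is real and nonnegative. The single zero eigenvalue shows the graph is connected. The eigenvalues sum to 18, which equals trace(L) = 2|E|. The largest eigenvalue, 3.8794, is at most the vertex count 9.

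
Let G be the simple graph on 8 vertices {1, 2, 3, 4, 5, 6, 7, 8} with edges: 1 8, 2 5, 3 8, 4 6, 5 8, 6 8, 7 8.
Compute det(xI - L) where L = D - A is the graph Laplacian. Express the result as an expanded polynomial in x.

Each diagonal entry of L is the vertex degree and each off-diagonal entry is -1 where an edge is present, 0 otherwise; in the order [1, 2, 3, 4, 5, 6, 7, 8] the diagonal is [1, 1, 1, 1, 2, 2, 1, 5]. Computing det(xI - L) by cofactor expansion (or equivalently via sum-over-permutations) gives x^8 - 14x^7 + 72x^6 - 180x^5 + 238x^4 - 168x^3 + 59x^2 - 8x. Since p(0) = det(-L) = 0, x divides p(x).

x^8 - 14x^7 + 72x^6 - 180x^5 + 238x^4 - 168x^3 + 59x^2 - 8x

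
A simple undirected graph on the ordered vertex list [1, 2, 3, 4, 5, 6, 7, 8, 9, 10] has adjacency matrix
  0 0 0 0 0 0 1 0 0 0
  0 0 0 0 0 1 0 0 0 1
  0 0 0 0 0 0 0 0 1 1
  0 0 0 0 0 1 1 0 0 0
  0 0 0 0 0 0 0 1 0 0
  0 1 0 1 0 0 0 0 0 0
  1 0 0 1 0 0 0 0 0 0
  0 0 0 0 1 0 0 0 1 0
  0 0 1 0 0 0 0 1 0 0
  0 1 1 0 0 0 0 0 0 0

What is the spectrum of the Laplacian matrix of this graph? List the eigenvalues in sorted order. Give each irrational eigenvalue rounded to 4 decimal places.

[0, 0.0979, 0.3820, 0.8244, 1.3820, 2, 2.6180, 3.1756, 3.6180, 3.9021]

Each diagonal entry of L is the vertex degree and each off-diagonal entry is -1 where an edge is present, 0 otherwise; in the order [1, 2, 3, 4, 5, 6, 7, 8, 9, 10] the diagonal is [1, 2, 2, 2, 1, 2, 2, 2, 2, 2]. L is symmetric positive semidefinite, so every eigenvalue is real and nonnegative. The single zero eigenvalue shows the graph is connected. The largest eigenvalue, 3.9021, is at most the vertex count 10. The eigenvalues sum to 18, which equals trace(L) = 2|E|.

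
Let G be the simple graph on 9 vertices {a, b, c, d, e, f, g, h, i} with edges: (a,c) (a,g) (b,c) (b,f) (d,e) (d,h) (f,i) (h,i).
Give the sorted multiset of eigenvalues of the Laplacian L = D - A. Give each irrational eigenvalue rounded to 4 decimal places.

With the vertex order [a, b, c, d, e, f, g, h, i], the degrees are [2, 2, 2, 2, 1, 2, 1, 2, 2], giving D = diag(2, 2, 2, 2, 1, 2, 1, 2, 2) and L = D - A. Diagonalising L (or applying a numerical eigensolver to the 9x9 matrix) gives the spectrum above. The largest eigenvalue, 3.8794, is at most the vertex count 9.

[0, 0.1206, 0.4679, 1, 1.6527, 2.3473, 3, 3.5321, 3.8794]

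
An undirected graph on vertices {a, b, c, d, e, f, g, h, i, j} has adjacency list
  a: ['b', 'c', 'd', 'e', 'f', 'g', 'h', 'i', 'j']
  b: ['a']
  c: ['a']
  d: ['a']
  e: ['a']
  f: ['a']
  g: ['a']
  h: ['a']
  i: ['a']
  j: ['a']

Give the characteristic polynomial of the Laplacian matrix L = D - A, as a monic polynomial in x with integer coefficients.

x^10 - 18x^9 + 108x^8 - 336x^7 + 630x^6 - 756x^5 + 588x^4 - 288x^3 + 81x^2 - 10x

With the vertex order [a, b, c, d, e, f, g, h, i, j], the degrees are [9, 1, 1, 1, 1, 1, 1, 1, 1, 1], giving D = diag(9, 1, 1, 1, 1, 1, 1, 1, 1, 1) and L = D - A. The eigenvalues of L are [0, 1, 1, 1, 1, 1, 1, 1, 1, 10]; the characteristic polynomial is the product of (x - lambda_i), which multiplies out to x^10 - 18x^9 + 108x^8 - 336x^7 + 630x^6 - 756x^5 + 588x^4 - 288x^3 + 81x^2 - 10x. The constant term is 0 because L is singular (the all-ones vector lies in its kernel). There is one zero in the spectrum, matching the 1 component. The eigenvalues sum to 18, which equals trace(L) = 2|E|.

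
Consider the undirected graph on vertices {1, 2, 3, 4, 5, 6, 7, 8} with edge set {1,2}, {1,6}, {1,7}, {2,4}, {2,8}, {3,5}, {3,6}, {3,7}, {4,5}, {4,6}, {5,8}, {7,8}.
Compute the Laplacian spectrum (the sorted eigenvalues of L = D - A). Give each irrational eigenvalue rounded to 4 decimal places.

Each diagonal entry of L is the vertex degree and each off-diagonal entry is -1 where an edge is present, 0 otherwise; in the order [1, 2, 3, 4, 5, 6, 7, 8] the diagonal is [3, 3, 3, 3, 3, 3, 3, 3]. Diagonalising L (or applying a numerical eigensolver to the 8x8 matrix) gives the spectrum above. The eigenvalues sum to 24, which equals trace(L) = 2|E|.

[0, 2, 2, 2, 4, 4, 4, 6]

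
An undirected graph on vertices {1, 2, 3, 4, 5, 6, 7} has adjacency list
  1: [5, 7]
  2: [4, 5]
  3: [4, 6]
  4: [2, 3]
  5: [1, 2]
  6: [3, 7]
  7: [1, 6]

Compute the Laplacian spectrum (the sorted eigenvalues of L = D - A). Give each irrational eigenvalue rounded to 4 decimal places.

[0, 0.7530, 0.7530, 2.4450, 2.4450, 3.8019, 3.8019]

With the vertex order [1, 2, 3, 4, 5, 6, 7], the degrees are [2, 2, 2, 2, 2, 2, 2], giving D = diag(2, 2, 2, 2, 2, 2, 2) and L = D - A. L is symmetric positive semidefinite, so every eigenvalue is real and nonnegative. The single zero eigenvalue shows the graph is connected. The eigenvalues sum to 14, which equals trace(L) = 2|E|.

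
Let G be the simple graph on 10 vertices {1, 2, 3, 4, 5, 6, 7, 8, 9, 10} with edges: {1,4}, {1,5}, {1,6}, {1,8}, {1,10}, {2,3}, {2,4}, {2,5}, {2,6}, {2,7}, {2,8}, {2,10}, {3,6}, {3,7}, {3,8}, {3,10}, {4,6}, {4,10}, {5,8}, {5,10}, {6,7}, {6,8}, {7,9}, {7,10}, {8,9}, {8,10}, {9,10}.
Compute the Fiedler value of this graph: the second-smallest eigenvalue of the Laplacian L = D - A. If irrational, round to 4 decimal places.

2.6202

With the vertex order [1, 2, 3, 4, 5, 6, 7, 8, 9, 10], the degrees are [5, 7, 5, 4, 4, 6, 5, 7, 3, 8], giving D = diag(5, 7, 5, 4, 4, 6, 5, 7, 3, 8) and L = D - A. The smallest Laplacian eigenvalue is always 0. The next one, lambda_2 = 2.6202, measures how hard the graph is to disconnect: larger values mean better connectivity. There is one zero in the spectrum, matching the 1 component. The eigenvalues sum to 54, which equals trace(L) = 2|E|.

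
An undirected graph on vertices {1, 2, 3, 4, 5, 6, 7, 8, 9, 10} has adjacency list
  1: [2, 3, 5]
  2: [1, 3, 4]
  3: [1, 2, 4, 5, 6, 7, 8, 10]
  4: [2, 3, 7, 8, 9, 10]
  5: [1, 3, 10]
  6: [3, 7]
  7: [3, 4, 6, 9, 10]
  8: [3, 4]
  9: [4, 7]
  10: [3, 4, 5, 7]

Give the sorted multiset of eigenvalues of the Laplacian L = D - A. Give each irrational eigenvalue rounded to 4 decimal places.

With the vertex order [1, 2, 3, 4, 5, 6, 7, 8, 9, 10], the degrees are [3, 3, 8, 6, 3, 2, 5, 2, 2, 4], giving D = diag(3, 3, 8, 6, 3, 2, 5, 2, 2, 4) and L = D - A. L is symmetric positive semidefinite, so every eigenvalue is real and nonnegative. The single zero eigenvalue shows the graph is connected.

[0, 1.4269, 1.7819, 1.9045, 2.6072, 3.4445, 4.6170, 6.0405, 7.1291, 9.0483]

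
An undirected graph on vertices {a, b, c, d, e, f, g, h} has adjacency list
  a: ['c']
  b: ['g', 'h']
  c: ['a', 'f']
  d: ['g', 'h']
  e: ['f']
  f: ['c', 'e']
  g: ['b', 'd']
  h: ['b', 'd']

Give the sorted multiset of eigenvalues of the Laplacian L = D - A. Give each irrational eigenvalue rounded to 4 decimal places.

Reading degrees in the order [a, b, c, d, e, f, g, h] gives [1, 2, 2, 2, 1, 2, 2, 2]; set D = diag(1, 2, 2, 2, 1, 2, 2, 2) and form L = D - A. L is symmetric positive semidefinite, so every eigenvalue is real and nonnegative. The 2 zero eigenvalues correspond to the 2 connected components.

[0, 0, 0.5858, 2, 2, 2, 3.4142, 4]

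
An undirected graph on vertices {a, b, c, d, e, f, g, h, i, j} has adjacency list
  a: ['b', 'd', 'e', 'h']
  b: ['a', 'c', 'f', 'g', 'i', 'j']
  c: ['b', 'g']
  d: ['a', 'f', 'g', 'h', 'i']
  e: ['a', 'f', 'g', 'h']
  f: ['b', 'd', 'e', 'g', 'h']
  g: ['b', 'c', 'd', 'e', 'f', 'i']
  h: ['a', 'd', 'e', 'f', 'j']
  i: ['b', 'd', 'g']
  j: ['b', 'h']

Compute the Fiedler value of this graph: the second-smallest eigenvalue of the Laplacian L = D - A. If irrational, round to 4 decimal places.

1.6516

Each diagonal entry of L is the vertex degree and each off-diagonal entry is -1 where an edge is present, 0 otherwise; in the order [a, b, c, d, e, f, g, h, i, j] the diagonal is [4, 6, 2, 5, 4, 5, 6, 5, 3, 2]. Computing the eigenvalues of L and sorting gives [0, 1.6516, 1.9317, 2.6295, 4.1665, 4.7069, 5.4086, 6.1810, 7.3166, 8.0076]. The Fiedler value lambda_2 = 1.6516 is strictly positive, so the graph is connected.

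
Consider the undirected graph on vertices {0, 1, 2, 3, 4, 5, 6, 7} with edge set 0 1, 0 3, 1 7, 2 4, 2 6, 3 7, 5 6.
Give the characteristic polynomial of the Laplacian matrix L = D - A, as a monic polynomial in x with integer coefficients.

Reading degrees in the order [0, 1, 2, 3, 4, 5, 6, 7] gives [2, 2, 2, 2, 1, 1, 2, 2]; set D = diag(2, 2, 2, 2, 1, 1, 2, 2) and form L = D - A. L has integer entries, so p(x) = det(xI - L) has integer coefficients. Expanding the determinant yields x^8 - 14x^7 + 78x^6 - 220x^5 + 328x^4 - 240x^3 + 64x^2. The coefficient of x^7 equals -trace(L) = -14, matching the sum of degrees.

x^8 - 14x^7 + 78x^6 - 220x^5 + 328x^4 - 240x^3 + 64x^2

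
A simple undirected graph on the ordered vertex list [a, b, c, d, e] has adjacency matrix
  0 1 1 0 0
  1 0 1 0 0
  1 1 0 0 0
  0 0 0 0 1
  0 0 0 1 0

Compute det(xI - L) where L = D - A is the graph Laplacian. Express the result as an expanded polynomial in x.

Reading degrees in the order [a, b, c, d, e] gives [2, 2, 2, 1, 1]; set D = diag(2, 2, 2, 1, 1) and form L = D - A. The eigenvalues of L are [0, 0, 2, 3, 3]; the characteristic polynomial is the product of (x - lambda_i), which multiplies out to x^5 - 8x^4 + 21x^3 - 18x^2. The coefficient of x^4 equals -trace(L) = -8, matching the sum of degrees. The largest eigenvalue, 3, is at most the vertex count 5.

x^5 - 8x^4 + 21x^3 - 18x^2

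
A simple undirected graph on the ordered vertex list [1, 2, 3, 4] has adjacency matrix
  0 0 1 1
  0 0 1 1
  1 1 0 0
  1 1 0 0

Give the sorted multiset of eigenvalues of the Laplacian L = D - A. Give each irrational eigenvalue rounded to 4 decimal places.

[0, 2, 2, 4]

With the vertex order [1, 2, 3, 4], the degrees are [2, 2, 2, 2], giving D = diag(2, 2, 2, 2) and L = D - A. Diagonalising L (or applying a numerical eigensolver to the 4x4 matrix) gives the spectrum above. The single zero eigenvalue shows the graph is connected. The eigenvalues sum to 8, which equals trace(L) = 2|E|.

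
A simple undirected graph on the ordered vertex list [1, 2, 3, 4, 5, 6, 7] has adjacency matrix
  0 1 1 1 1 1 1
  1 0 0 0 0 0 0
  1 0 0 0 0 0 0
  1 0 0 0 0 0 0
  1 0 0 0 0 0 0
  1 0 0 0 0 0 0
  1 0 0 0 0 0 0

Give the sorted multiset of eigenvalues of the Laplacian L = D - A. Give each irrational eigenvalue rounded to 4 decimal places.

[0, 1, 1, 1, 1, 1, 7]

Each diagonal entry of L is the vertex degree and each off-diagonal entry is -1 where an edge is present, 0 otherwise; in the order [1, 2, 3, 4, 5, 6, 7] the diagonal is [6, 1, 1, 1, 1, 1, 1]. The multiplicity of 0 as a Laplacian eigenvalue equals the number of connected components. There is one zero in the spectrum, matching the 1 component.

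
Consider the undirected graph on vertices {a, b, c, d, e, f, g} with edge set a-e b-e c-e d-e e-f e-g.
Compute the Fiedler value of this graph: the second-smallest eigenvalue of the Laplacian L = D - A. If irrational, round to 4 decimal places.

With the vertex order [a, b, c, d, e, f, g], the degrees are [1, 1, 1, 1, 6, 1, 1], giving D = diag(1, 1, 1, 1, 6, 1, 1) and L = D - A. The sorted Laplacian eigenvalues are [0, 1, 1, 1, 1, 1, 7]; the algebraic connectivity is the second entry, 1. There is one zero in the spectrum, matching the 1 component.

1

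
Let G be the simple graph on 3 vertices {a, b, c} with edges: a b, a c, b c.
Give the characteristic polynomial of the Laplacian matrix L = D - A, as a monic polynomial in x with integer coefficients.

Reading degrees in the order [a, b, c] gives [2, 2, 2]; set D = diag(2, 2, 2) and form L = D - A. The eigenvalues of L are [0, 3, 3]; the characteristic polynomial is the product of (x - lambda_i), which multiplies out to x^3 - 6x^2 + 9x. Since p(0) = det(-L) = 0, x divides p(x). By the matrix-tree theorem the graph has (1/3) * product of the nonzero eigenvalues = 3 spanning trees.

x^3 - 6x^2 + 9x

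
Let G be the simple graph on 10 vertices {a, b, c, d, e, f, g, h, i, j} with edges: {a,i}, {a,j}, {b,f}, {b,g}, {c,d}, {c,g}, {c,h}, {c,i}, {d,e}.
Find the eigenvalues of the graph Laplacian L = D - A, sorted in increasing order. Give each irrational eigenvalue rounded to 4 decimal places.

[0, 0.1981, 0.2937, 0.6603, 1.3427, 1.5550, 2.3831, 3.0686, 3.2470, 5.2516]

With the vertex order [a, b, c, d, e, f, g, h, i, j], the degrees are [2, 2, 4, 2, 1, 1, 2, 1, 2, 1], giving D = diag(2, 2, 4, 2, 1, 1, 2, 1, 2, 1) and L = D - A. The multiplicity of 0 as a Laplacian eigenvalue equals the number of connected components. The single zero eigenvalue shows the graph is connected.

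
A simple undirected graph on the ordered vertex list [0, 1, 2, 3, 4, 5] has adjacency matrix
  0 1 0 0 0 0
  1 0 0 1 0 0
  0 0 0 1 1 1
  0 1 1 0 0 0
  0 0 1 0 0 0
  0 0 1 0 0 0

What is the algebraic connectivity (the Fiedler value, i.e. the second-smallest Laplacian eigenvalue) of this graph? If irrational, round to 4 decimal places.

Each diagonal entry of L is the vertex degree and each off-diagonal entry is -1 where an edge is present, 0 otherwise; in the order [0, 1, 2, 3, 4, 5] the diagonal is [1, 2, 3, 2, 1, 1]. The smallest Laplacian eigenvalue is always 0. The next one, lambda_2 = 0.3249, measures how hard the graph is to disconnect: larger values mean better connectivity. The eigenvalues sum to 10, which equals trace(L) = 2|E|.

0.3249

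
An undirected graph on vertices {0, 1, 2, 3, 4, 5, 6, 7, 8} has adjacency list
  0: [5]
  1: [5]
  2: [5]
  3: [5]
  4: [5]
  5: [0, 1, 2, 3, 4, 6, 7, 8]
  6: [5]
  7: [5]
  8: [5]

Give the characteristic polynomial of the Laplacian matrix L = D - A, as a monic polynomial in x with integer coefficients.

Reading degrees in the order [0, 1, 2, 3, 4, 5, 6, 7, 8] gives [1, 1, 1, 1, 1, 8, 1, 1, 1]; set D = diag(1, 1, 1, 1, 1, 8, 1, 1, 1) and form L = D - A. Computing det(xI - L) by cofactor expansion (or equivalently via sum-over-permutations) gives x^9 - 16x^8 + 84x^7 - 224x^6 + 350x^5 - 336x^4 + 196x^3 - 64x^2 + 9x. The coefficient of x^8 equals -trace(L) = -16, matching the sum of degrees. The largest eigenvalue, 9, is at most the vertex count 9.

x^9 - 16x^8 + 84x^7 - 224x^6 + 350x^5 - 336x^4 + 196x^3 - 64x^2 + 9x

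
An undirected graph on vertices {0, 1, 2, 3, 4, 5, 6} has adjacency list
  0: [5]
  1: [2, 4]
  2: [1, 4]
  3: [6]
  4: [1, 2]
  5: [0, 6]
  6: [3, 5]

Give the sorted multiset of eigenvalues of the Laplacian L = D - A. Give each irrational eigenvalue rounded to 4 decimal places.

Each diagonal entry of L is the vertex degree and each off-diagonal entry is -1 where an edge is present, 0 otherwise; in the order [0, 1, 2, 3, 4, 5, 6] the diagonal is [1, 2, 2, 1, 2, 2, 2]. L is symmetric positive semidefinite, so every eigenvalue is real and nonnegative. The 2 zero eigenvalues correspond to the 2 connected components.

[0, 0, 0.5858, 2, 3, 3, 3.4142]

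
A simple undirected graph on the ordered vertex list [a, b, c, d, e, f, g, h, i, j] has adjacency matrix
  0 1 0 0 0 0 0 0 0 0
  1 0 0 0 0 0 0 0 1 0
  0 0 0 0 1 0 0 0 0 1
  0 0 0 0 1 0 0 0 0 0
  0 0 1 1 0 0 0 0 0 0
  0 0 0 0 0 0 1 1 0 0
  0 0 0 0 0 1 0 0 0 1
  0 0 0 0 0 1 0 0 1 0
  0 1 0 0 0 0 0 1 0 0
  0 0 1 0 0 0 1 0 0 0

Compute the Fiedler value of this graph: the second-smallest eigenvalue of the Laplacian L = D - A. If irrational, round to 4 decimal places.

With the vertex order [a, b, c, d, e, f, g, h, i, j], the degrees are [1, 2, 2, 1, 2, 2, 2, 2, 2, 2], giving D = diag(1, 2, 2, 1, 2, 2, 2, 2, 2, 2) and L = D - A. Computing the eigenvalues of L and sorting gives [0, 0.0979, 0.3820, 0.8244, 1.3820, 2, 2.6180, 3.1756, 3.6180, 3.9021]. The Fiedler value lambda_2 = 0.0979 is strictly positive, so the graph is connected. By the matrix-tree theorem the graph has (1/10) * product of the nonzero eigenvalues = 1 spanning tree. The eigenvalues sum to 18, which equals trace(L) = 2|E|.

0.0979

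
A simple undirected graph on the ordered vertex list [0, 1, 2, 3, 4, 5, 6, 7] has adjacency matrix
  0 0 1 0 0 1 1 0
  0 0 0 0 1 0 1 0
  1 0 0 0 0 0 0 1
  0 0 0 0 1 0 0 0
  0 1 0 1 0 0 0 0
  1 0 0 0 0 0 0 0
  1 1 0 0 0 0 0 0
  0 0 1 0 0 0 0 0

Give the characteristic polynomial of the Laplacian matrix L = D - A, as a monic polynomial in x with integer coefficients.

x^8 - 14x^7 + 77x^6 - 212x^5 + 308x^4 - 228x^3 + 76x^2 - 8x

With the vertex order [0, 1, 2, 3, 4, 5, 6, 7], the degrees are [3, 2, 2, 1, 2, 1, 2, 1], giving D = diag(3, 2, 2, 1, 2, 1, 2, 1) and L = D - A. Computing det(xI - L) by cofactor expansion (or equivalently via sum-over-permutations) gives x^8 - 14x^7 + 77x^6 - 212x^5 + 308x^4 - 228x^3 + 76x^2 - 8x. The coefficient of x^7 equals -trace(L) = -14, matching the sum of degrees.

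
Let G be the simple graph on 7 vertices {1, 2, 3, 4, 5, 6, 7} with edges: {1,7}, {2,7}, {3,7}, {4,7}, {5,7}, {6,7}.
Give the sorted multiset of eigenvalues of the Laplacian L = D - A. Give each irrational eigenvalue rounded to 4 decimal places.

Reading degrees in the order [1, 2, 3, 4, 5, 6, 7] gives [1, 1, 1, 1, 1, 1, 6]; set D = diag(1, 1, 1, 1, 1, 1, 6) and form L = D - A. The multiplicity of 0 as a Laplacian eigenvalue equals the number of connected components. By the matrix-tree theorem the graph has (1/7) * product of the nonzero eigenvalues = 1 spanning tree.

[0, 1, 1, 1, 1, 1, 7]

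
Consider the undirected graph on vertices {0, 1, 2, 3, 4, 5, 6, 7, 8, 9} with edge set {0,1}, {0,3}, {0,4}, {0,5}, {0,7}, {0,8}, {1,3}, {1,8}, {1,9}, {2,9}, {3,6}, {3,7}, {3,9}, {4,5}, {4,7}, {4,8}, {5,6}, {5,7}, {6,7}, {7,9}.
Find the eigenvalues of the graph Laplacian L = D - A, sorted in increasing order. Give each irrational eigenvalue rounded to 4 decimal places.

[0, 0.7690, 2.0498, 2.6970, 3.7968, 4.9019, 5.3406, 5.8212, 7.0340, 7.5897]

Each diagonal entry of L is the vertex degree and each off-diagonal entry is -1 where an edge is present, 0 otherwise; in the order [0, 1, 2, 3, 4, 5, 6, 7, 8, 9] the diagonal is [6, 4, 1, 5, 4, 4, 3, 6, 3, 4]. Since every row of L sums to 0, the all-ones vector is in the kernel and 0 is an eigenvalue. The eigenvalues sum to 40, which equals trace(L) = 2|E|.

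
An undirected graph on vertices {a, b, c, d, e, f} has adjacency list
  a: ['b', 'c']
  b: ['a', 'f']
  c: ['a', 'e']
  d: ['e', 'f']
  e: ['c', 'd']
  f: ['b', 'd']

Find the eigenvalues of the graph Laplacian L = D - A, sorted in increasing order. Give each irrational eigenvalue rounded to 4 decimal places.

[0, 1, 1, 3, 3, 4]

With the vertex order [a, b, c, d, e, f], the degrees are [2, 2, 2, 2, 2, 2], giving D = diag(2, 2, 2, 2, 2, 2) and L = D - A. Diagonalising L (or applying a numerical eigensolver to the 6x6 matrix) gives the spectrum above. The single zero eigenvalue shows the graph is connected. The eigenvalues sum to 12, which equals trace(L) = 2|E|.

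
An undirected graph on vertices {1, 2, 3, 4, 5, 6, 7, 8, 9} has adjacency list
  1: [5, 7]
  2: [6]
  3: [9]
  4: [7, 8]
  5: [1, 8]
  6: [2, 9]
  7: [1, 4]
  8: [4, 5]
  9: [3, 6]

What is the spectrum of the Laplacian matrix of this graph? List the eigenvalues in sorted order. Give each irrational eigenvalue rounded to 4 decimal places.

[0, 0, 0.5858, 1.3820, 1.3820, 2, 3.4142, 3.6180, 3.6180]

Each diagonal entry of L is the vertex degree and each off-diagonal entry is -1 where an edge is present, 0 otherwise; in the order [1, 2, 3, 4, 5, 6, 7, 8, 9] the diagonal is [2, 1, 1, 2, 2, 2, 2, 2, 2]. The multiplicity of 0 as a Laplacian eigenvalue equals the number of connected components. The 2 zero eigenvalues correspond to the 2 connected components.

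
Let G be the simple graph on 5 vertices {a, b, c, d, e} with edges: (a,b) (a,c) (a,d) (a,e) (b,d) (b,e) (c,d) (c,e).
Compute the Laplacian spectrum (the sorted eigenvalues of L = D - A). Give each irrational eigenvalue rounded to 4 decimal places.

With the vertex order [a, b, c, d, e], the degrees are [4, 3, 3, 3, 3], giving D = diag(4, 3, 3, 3, 3) and L = D - A. L is symmetric positive semidefinite, so every eigenvalue is real and nonnegative. By the matrix-tree theorem the graph has (1/5) * product of the nonzero eigenvalues = 45 spanning trees. The largest eigenvalue, 5, is at most the vertex count 5.

[0, 3, 3, 5, 5]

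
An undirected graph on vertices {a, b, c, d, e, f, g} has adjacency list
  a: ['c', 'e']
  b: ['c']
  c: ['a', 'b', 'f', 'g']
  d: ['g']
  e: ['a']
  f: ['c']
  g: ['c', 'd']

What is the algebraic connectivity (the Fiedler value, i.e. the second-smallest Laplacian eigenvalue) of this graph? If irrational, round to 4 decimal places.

0.3820

Reading degrees in the order [a, b, c, d, e, f, g] gives [2, 1, 4, 1, 1, 1, 2]; set D = diag(2, 1, 4, 1, 1, 1, 2) and form L = D - A. The sorted Laplacian eigenvalues are [0, 0.3820, 0.6086, 1, 2.2271, 2.6180, 5.1642]; the algebraic connectivity is the second entry, 0.3820.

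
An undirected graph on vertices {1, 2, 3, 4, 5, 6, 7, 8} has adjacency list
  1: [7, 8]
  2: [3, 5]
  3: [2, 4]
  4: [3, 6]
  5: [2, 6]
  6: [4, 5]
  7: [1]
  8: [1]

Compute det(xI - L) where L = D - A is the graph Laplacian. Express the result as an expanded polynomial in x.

Each diagonal entry of L is the vertex degree and each off-diagonal entry is -1 where an edge is present, 0 otherwise; in the order [1, 2, 3, 4, 5, 6, 7, 8] the diagonal is [2, 2, 2, 2, 2, 2, 1, 1]. Computing det(xI - L) by cofactor expansion (or equivalently via sum-over-permutations) gives x^8 - 14x^7 + 78x^6 - 220x^5 + 330x^4 - 250x^3 + 75x^2. Since p(0) = det(-L) = 0, x divides p(x). There are 2 zeros in the spectrum, matching the 2 components.

x^8 - 14x^7 + 78x^6 - 220x^5 + 330x^4 - 250x^3 + 75x^2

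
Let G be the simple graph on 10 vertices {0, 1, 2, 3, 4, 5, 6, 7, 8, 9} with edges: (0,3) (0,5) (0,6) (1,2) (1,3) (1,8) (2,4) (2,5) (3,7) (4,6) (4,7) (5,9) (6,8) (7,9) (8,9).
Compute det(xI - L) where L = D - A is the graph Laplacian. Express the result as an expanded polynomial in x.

Reading degrees in the order [0, 1, 2, 3, 4, 5, 6, 7, 8, 9] gives [3, 3, 3, 3, 3, 3, 3, 3, 3, 3]; set D = diag(3, 3, 3, 3, 3, 3, 3, 3, 3, 3) and form L = D - A. Computing det(xI - L) by cofactor expansion (or equivalently via sum-over-permutations) gives x^10 - 30x^9 + 390x^8 - 2880x^7 + 13305x^6 - 39882x^5 + 77640x^4 - 94800x^3 + 66000x^2 - 20000x. Since p(0) = det(-L) = 0, x divides p(x).

x^10 - 30x^9 + 390x^8 - 2880x^7 + 13305x^6 - 39882x^5 + 77640x^4 - 94800x^3 + 66000x^2 - 20000x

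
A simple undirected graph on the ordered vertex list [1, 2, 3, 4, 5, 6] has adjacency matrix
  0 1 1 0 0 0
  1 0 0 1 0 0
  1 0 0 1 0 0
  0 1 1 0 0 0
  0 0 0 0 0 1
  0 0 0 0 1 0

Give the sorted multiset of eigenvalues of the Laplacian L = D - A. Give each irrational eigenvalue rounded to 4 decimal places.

Each diagonal entry of L is the vertex degree and each off-diagonal entry is -1 where an edge is present, 0 otherwise; in the order [1, 2, 3, 4, 5, 6] the diagonal is [2, 2, 2, 2, 1, 1]. Diagonalising L (or applying a numerical eigensolver to the 6x6 matrix) gives the spectrum above. The 2 zero eigenvalues correspond to the 2 connected components.

[0, 0, 2, 2, 2, 4]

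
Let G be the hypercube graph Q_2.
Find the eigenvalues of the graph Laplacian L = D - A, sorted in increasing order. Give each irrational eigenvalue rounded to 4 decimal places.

[0, 2, 2, 4]

The graph has 4 vertices and degree multiset [2, 2, 2, 2]; D is the diagonal matrix of degrees and L = D - A. Diagonalising L (or applying a numerical eigensolver to the 4x4 matrix) gives the spectrum above. The single zero eigenvalue shows the graph is connected. The largest eigenvalue, 4, is at most the vertex count 4.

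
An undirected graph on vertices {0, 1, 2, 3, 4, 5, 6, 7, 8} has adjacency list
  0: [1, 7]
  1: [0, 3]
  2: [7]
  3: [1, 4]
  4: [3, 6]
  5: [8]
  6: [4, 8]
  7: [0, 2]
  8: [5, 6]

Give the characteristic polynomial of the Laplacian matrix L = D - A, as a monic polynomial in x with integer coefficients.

With the vertex order [0, 1, 2, 3, 4, 5, 6, 7, 8], the degrees are [2, 2, 1, 2, 2, 1, 2, 2, 2], giving D = diag(2, 2, 1, 2, 2, 1, 2, 2, 2) and L = D - A. Computing det(xI - L) by cofactor expansion (or equivalently via sum-over-permutations) gives x^9 - 16x^8 + 105x^7 - 364x^6 + 715x^5 - 792x^4 + 462x^3 - 120x^2 + 9x. The coefficient of x^8 equals -trace(L) = -16, matching the sum of degrees.

x^9 - 16x^8 + 105x^7 - 364x^6 + 715x^5 - 792x^4 + 462x^3 - 120x^2 + 9x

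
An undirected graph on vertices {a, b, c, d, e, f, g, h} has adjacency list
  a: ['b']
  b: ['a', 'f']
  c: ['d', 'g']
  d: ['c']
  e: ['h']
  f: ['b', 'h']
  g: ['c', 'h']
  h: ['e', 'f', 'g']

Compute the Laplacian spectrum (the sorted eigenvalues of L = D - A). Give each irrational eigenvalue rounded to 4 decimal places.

Each diagonal entry of L is the vertex degree and each off-diagonal entry is -1 where an edge is present, 0 otherwise; in the order [a, b, c, d, e, f, g, h] the diagonal is [1, 2, 2, 1, 1, 2, 2, 3]. Since every row of L sums to 0, the all-ones vector is in the kernel and 0 is an eigenvalue.

[0, 0.1981, 0.4915, 1.3204, 1.5550, 2.8258, 3.2470, 4.3623]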